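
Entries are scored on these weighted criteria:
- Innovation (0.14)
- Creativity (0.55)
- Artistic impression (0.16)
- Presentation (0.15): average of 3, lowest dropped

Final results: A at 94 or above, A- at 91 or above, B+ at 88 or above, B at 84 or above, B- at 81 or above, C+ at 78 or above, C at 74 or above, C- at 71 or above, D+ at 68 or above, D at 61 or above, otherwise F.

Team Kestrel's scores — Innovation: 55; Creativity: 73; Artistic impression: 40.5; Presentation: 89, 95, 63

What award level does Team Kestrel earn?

Presentation: drop 63 → average of remaining 2 = 184/2 = 92
Weighted total:
  Innovation 55 × 0.14 = 7.7
  Creativity 73 × 0.55 = 40.15
  Artistic impression 40.5 × 0.16 = 6.48
  Presentation 92 × 0.15 = 13.8
Sum = 68.13
68.13 is ≥ 68 and < 71 → D+

D+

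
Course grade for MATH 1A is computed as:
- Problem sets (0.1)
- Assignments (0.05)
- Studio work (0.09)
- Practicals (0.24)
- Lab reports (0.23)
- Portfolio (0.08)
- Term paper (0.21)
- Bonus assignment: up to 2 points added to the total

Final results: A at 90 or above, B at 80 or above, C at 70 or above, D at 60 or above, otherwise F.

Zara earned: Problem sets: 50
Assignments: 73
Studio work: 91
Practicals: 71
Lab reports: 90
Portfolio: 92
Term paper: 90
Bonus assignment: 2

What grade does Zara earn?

B

Weighted total:
  Problem sets 50 × 0.1 = 5
  Assignments 73 × 0.05 = 3.65
  Studio work 91 × 0.09 = 8.19
  Practicals 71 × 0.24 = 17.04
  Lab reports 90 × 0.23 = 20.7
  Portfolio 92 × 0.08 = 7.36
  Term paper 90 × 0.21 = 18.9
Sum = 80.84
Bonus assignment: 80.84 + 2 = 82.84
82.84 is ≥ 80 and < 90 → B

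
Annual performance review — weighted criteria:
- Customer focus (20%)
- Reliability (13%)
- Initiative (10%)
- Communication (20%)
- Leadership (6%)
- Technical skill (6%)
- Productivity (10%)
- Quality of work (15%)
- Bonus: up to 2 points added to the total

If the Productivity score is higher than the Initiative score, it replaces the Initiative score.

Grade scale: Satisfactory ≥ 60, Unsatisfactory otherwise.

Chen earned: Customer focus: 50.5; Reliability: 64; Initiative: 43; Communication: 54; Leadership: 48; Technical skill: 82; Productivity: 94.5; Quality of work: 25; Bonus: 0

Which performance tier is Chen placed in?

Productivity (94.5) > Initiative (43), so Initiative counts as 94.5.
Weighted total:
  Customer focus 50.5 × 0.2 = 10.1
  Reliability 64 × 0.13 = 8.32
  Initiative 94.5 × 0.1 = 9.45
  Communication 54 × 0.2 = 10.8
  Leadership 48 × 0.06 = 2.88
  Technical skill 82 × 0.06 = 4.92
  Productivity 94.5 × 0.1 = 9.45
  Quality of work 25 × 0.15 = 3.75
Sum = 59.67
Bonus: 59.67 + 0 = 59.67
59.67 < 60 → Unsatisfactory

Unsatisfactory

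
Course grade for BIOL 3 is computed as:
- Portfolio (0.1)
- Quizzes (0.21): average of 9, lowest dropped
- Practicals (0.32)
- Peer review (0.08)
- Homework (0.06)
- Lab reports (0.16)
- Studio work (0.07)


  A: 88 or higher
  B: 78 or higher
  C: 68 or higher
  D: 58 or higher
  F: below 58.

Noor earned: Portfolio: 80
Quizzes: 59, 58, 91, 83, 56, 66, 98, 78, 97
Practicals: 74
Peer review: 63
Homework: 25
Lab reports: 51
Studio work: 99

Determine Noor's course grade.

C

Quizzes: drop 56 → average of remaining 8 = 630/8 = 78.75
Weighted total:
  Portfolio 80 × 0.1 = 8
  Quizzes 78.75 × 0.21 = 16.5375
  Practicals 74 × 0.32 = 23.68
  Peer review 63 × 0.08 = 5.04
  Homework 25 × 0.06 = 1.5
  Lab reports 51 × 0.16 = 8.16
  Studio work 99 × 0.07 = 6.93
Sum = 69.8475
69.8475 is ≥ 68 and < 78 → C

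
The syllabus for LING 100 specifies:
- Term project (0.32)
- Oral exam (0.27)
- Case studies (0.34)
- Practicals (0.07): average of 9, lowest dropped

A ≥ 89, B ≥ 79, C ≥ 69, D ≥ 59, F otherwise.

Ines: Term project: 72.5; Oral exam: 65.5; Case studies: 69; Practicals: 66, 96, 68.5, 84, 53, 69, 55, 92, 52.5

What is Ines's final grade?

Practicals: drop 52.5 → average of remaining 8 = 583.5/8 = 72.9375
Weighted total:
  Term project 72.5 × 0.32 = 23.2
  Oral exam 65.5 × 0.27 = 17.685
  Case studies 69 × 0.34 = 23.46
  Practicals 72.9375 × 0.07 = 5.105625
Sum = 69.450625
69.450625 is ≥ 69 and < 79 → C

C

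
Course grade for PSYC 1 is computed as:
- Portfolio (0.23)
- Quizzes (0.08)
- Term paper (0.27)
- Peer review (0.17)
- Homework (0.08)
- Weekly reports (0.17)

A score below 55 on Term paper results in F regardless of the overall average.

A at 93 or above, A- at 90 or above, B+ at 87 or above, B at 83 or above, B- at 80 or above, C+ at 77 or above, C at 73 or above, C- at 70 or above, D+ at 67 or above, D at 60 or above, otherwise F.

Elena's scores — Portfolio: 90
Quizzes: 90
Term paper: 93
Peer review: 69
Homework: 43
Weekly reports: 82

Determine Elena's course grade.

B-

Term paper score 93 ≥ 55: minimum met.
Weighted total:
  Portfolio 90 × 0.23 = 20.7
  Quizzes 90 × 0.08 = 7.2
  Term paper 93 × 0.27 = 25.11
  Peer review 69 × 0.17 = 11.73
  Homework 43 × 0.08 = 3.44
  Weekly reports 82 × 0.17 = 13.94
Sum = 82.12
82.12 is ≥ 80 and < 83 → B-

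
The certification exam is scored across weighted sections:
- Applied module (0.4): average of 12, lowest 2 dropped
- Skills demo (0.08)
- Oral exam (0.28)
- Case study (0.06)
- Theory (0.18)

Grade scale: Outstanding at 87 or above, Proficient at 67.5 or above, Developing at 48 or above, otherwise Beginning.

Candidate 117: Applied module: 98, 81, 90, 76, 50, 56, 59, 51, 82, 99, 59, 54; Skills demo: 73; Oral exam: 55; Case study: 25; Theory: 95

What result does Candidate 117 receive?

Applied module: drop 50, 51 → average of remaining 10 = 754/10 = 75.4
Weighted total:
  Applied module 75.4 × 0.4 = 30.16
  Skills demo 73 × 0.08 = 5.84
  Oral exam 55 × 0.28 = 15.4
  Case study 25 × 0.06 = 1.5
  Theory 95 × 0.18 = 17.1
Sum = 70
70 is ≥ 67.5 and < 87 → Proficient

Proficient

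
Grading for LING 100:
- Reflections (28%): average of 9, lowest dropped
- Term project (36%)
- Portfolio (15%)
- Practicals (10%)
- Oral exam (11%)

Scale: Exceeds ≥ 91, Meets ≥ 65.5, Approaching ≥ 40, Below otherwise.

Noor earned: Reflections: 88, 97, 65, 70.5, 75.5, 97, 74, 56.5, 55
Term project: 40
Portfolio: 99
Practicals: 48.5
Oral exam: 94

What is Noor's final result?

Reflections: drop 55 → average of remaining 8 = 623.5/8 = 77.9375
Weighted total:
  Reflections 77.9375 × 0.28 = 21.8225
  Term project 40 × 0.36 = 14.4
  Portfolio 99 × 0.15 = 14.85
  Practicals 48.5 × 0.1 = 4.85
  Oral exam 94 × 0.11 = 10.34
Sum = 66.2625
66.2625 is ≥ 65.5 and < 91 → Meets

Meets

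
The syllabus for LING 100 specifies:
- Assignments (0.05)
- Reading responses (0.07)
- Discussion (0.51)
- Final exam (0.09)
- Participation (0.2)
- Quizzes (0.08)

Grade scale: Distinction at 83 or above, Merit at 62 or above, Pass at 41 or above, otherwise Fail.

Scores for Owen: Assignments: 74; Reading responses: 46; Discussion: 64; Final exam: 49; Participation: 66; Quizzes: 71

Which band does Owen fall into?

Merit

Weighted total:
  Assignments 74 × 0.05 = 3.7
  Reading responses 46 × 0.07 = 3.22
  Discussion 64 × 0.51 = 32.64
  Final exam 49 × 0.09 = 4.41
  Participation 66 × 0.2 = 13.2
  Quizzes 71 × 0.08 = 5.68
Sum = 62.85
62.85 is ≥ 62 and < 83 → Merit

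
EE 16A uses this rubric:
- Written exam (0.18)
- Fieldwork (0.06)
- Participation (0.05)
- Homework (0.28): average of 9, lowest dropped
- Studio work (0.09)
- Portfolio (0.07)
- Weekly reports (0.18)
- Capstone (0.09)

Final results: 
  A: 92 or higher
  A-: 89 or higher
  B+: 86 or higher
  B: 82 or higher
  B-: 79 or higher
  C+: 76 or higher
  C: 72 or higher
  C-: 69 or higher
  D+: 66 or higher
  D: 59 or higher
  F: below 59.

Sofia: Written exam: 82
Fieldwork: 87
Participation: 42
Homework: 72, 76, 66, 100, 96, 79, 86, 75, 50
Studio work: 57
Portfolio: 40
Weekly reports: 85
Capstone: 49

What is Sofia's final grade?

C

Homework: drop 50 → average of remaining 8 = 650/8 = 81.25
Weighted total:
  Written exam 82 × 0.18 = 14.76
  Fieldwork 87 × 0.06 = 5.22
  Participation 42 × 0.05 = 2.1
  Homework 81.25 × 0.28 = 22.75
  Studio work 57 × 0.09 = 5.13
  Portfolio 40 × 0.07 = 2.8
  Weekly reports 85 × 0.18 = 15.3
  Capstone 49 × 0.09 = 4.41
Sum = 72.47
72.47 is ≥ 72 and < 76 → C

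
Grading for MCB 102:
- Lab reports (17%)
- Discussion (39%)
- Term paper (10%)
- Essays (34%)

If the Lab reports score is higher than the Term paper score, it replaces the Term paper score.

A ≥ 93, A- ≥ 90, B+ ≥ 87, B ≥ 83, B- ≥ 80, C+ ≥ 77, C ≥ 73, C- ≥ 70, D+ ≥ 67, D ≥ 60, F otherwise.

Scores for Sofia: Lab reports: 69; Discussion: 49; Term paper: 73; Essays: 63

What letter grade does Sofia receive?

Lab reports (69) ≤ Term paper (73), so Term paper stays at 73.
Weighted total:
  Lab reports 69 × 0.17 = 11.73
  Discussion 49 × 0.39 = 19.11
  Term paper 73 × 0.1 = 7.3
  Essays 63 × 0.34 = 21.42
Sum = 59.56
59.56 < 60 → F

F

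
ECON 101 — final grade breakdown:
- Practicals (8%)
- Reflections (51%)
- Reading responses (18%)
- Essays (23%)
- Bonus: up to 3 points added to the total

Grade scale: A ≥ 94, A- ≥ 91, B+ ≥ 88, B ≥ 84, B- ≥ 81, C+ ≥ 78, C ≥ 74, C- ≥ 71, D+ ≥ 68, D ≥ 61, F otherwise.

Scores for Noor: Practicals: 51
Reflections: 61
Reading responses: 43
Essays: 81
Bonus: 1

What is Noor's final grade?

Weighted total:
  Practicals 51 × 0.08 = 4.08
  Reflections 61 × 0.51 = 31.11
  Reading responses 43 × 0.18 = 7.74
  Essays 81 × 0.23 = 18.63
Sum = 61.56
Bonus: 61.56 + 1 = 62.56
62.56 is ≥ 61 and < 68 → D

D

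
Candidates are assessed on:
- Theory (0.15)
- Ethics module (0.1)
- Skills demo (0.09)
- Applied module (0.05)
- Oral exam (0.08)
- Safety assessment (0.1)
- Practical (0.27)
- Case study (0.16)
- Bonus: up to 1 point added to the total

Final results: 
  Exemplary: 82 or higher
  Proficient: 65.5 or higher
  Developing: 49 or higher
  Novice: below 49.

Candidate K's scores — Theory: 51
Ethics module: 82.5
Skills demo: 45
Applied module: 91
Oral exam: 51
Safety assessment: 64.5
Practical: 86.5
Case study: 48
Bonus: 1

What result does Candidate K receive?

Proficient

Weighted total:
  Theory 51 × 0.15 = 7.65
  Ethics module 82.5 × 0.1 = 8.25
  Skills demo 45 × 0.09 = 4.05
  Applied module 91 × 0.05 = 4.55
  Oral exam 51 × 0.08 = 4.08
  Safety assessment 64.5 × 0.1 = 6.45
  Practical 86.5 × 0.27 = 23.355
  Case study 48 × 0.16 = 7.68
Sum = 66.065
Bonus: 66.065 + 1 = 67.065
67.065 is ≥ 65.5 and < 82 → Proficient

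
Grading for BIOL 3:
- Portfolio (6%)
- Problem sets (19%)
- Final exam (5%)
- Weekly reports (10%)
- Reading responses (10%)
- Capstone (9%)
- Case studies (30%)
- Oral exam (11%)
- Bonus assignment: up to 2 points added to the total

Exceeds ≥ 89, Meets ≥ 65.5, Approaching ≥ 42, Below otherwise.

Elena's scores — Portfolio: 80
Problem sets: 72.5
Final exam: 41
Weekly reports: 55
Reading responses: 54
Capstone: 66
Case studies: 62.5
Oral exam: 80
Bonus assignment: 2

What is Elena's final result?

Meets

Weighted total:
  Portfolio 80 × 0.06 = 4.8
  Problem sets 72.5 × 0.19 = 13.775
  Final exam 41 × 0.05 = 2.05
  Weekly reports 55 × 0.1 = 5.5
  Reading responses 54 × 0.1 = 5.4
  Capstone 66 × 0.09 = 5.94
  Case studies 62.5 × 0.3 = 18.75
  Oral exam 80 × 0.11 = 8.8
Sum = 65.015
Bonus assignment: 65.015 + 2 = 67.015
67.015 is ≥ 65.5 and < 89 → Meets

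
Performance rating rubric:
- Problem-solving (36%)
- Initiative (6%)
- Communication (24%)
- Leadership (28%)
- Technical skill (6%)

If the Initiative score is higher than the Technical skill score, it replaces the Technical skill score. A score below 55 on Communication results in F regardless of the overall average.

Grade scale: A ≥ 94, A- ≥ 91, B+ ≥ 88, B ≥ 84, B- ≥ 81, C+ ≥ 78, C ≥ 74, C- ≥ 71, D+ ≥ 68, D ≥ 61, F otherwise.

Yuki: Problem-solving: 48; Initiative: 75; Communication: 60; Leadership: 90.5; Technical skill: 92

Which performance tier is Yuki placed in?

D

Initiative (75) ≤ Technical skill (92), so Technical skill stays at 92.
Communication score 60 ≥ 55: minimum met.
Weighted total:
  Problem-solving 48 × 0.36 = 17.28
  Initiative 75 × 0.06 = 4.5
  Communication 60 × 0.24 = 14.4
  Leadership 90.5 × 0.28 = 25.34
  Technical skill 92 × 0.06 = 5.52
Sum = 67.04
67.04 is ≥ 61 and < 68 → D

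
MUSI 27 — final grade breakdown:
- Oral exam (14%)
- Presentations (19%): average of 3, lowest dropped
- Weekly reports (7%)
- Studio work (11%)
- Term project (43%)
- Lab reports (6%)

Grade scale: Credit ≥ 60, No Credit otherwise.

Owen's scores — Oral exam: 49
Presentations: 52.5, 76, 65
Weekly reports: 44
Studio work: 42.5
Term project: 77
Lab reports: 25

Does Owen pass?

Presentations: drop 52.5 → average of remaining 2 = 141/2 = 70.5
Weighted total:
  Oral exam 49 × 0.14 = 6.86
  Presentations 70.5 × 0.19 = 13.395
  Weekly reports 44 × 0.07 = 3.08
  Studio work 42.5 × 0.11 = 4.675
  Term project 77 × 0.43 = 33.11
  Lab reports 25 × 0.06 = 1.5
Sum = 62.62
62.62 ≥ 60 → Credit

Credit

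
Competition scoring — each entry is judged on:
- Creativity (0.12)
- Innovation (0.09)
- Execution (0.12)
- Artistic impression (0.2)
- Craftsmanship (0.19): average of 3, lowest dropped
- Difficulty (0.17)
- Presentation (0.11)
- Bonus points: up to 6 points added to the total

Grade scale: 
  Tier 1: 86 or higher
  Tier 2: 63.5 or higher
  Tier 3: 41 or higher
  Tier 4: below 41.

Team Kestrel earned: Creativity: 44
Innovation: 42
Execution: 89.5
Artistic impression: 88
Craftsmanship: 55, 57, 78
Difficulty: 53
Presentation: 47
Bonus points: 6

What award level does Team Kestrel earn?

Craftsmanship: drop 55 → average of remaining 2 = 135/2 = 67.5
Weighted total:
  Creativity 44 × 0.12 = 5.28
  Innovation 42 × 0.09 = 3.78
  Execution 89.5 × 0.12 = 10.74
  Artistic impression 88 × 0.2 = 17.6
  Craftsmanship 67.5 × 0.19 = 12.825
  Difficulty 53 × 0.17 = 9.01
  Presentation 47 × 0.11 = 5.17
Sum = 64.405
Bonus points: 64.405 + 6 = 70.405
70.405 is ≥ 63.5 and < 86 → Tier 2

Tier 2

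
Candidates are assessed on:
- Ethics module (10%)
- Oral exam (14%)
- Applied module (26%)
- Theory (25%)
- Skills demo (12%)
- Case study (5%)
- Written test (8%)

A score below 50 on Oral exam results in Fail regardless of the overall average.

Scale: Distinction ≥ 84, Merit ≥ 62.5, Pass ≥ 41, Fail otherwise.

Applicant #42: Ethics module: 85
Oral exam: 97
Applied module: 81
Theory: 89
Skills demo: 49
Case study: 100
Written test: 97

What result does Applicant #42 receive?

Distinction

Oral exam score 97 ≥ 50: minimum met.
Weighted total:
  Ethics module 85 × 0.1 = 8.5
  Oral exam 97 × 0.14 = 13.58
  Applied module 81 × 0.26 = 21.06
  Theory 89 × 0.25 = 22.25
  Skills demo 49 × 0.12 = 5.88
  Case study 100 × 0.05 = 5
  Written test 97 × 0.08 = 7.76
Sum = 84.03
84.03 ≥ 84 → Distinction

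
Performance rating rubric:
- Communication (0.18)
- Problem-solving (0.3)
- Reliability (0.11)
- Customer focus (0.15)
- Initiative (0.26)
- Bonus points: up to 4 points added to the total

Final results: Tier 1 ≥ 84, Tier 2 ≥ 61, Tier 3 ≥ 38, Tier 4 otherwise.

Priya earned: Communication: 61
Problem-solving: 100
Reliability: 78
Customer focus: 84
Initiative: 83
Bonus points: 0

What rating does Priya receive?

Weighted total:
  Communication 61 × 0.18 = 10.98
  Problem-solving 100 × 0.3 = 30
  Reliability 78 × 0.11 = 8.58
  Customer focus 84 × 0.15 = 12.6
  Initiative 83 × 0.26 = 21.58
Sum = 83.74
Bonus points: 83.74 + 0 = 83.74
83.74 is ≥ 61 and < 84 → Tier 2

Tier 2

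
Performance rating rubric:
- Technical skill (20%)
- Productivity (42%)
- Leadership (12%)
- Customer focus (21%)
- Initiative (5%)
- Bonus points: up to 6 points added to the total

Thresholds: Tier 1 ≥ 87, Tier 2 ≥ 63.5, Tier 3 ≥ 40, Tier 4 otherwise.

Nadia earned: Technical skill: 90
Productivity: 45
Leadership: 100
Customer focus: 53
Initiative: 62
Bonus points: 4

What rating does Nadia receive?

Tier 2

Weighted total:
  Technical skill 90 × 0.2 = 18
  Productivity 45 × 0.42 = 18.9
  Leadership 100 × 0.12 = 12
  Customer focus 53 × 0.21 = 11.13
  Initiative 62 × 0.05 = 3.1
Sum = 63.13
Bonus points: 63.13 + 4 = 67.13
67.13 is ≥ 63.5 and < 87 → Tier 2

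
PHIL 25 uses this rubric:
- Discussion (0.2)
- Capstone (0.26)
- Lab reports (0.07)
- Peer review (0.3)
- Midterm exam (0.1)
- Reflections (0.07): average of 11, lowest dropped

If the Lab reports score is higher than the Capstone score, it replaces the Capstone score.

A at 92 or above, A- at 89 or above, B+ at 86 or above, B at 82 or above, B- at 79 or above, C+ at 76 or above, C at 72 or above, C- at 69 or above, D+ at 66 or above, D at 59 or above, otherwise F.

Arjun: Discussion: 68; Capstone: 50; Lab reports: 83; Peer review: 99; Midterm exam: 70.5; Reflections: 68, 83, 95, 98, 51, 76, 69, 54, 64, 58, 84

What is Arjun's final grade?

B

Reflections: drop 51 → average of remaining 10 = 749/10 = 74.9
Lab reports (83) > Capstone (50), so Capstone counts as 83.
Weighted total:
  Discussion 68 × 0.2 = 13.6
  Capstone 83 × 0.26 = 21.58
  Lab reports 83 × 0.07 = 5.81
  Peer review 99 × 0.3 = 29.7
  Midterm exam 70.5 × 0.1 = 7.05
  Reflections 74.9 × 0.07 = 5.243
Sum = 82.983
82.983 is ≥ 82 and < 86 → B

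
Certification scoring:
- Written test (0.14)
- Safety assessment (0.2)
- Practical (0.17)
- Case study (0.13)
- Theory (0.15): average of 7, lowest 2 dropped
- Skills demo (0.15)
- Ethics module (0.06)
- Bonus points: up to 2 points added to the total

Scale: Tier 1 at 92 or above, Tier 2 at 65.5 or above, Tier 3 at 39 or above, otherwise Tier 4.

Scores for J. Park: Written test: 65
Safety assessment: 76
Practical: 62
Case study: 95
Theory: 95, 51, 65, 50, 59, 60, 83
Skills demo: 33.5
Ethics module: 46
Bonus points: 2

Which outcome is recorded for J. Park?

Tier 2

Theory: drop 50, 51 → average of remaining 5 = 362/5 = 72.4
Weighted total:
  Written test 65 × 0.14 = 9.1
  Safety assessment 76 × 0.2 = 15.2
  Practical 62 × 0.17 = 10.54
  Case study 95 × 0.13 = 12.35
  Theory 72.4 × 0.15 = 10.86
  Skills demo 33.5 × 0.15 = 5.025
  Ethics module 46 × 0.06 = 2.76
Sum = 65.835
Bonus points: 65.835 + 2 = 67.835
67.835 is ≥ 65.5 and < 92 → Tier 2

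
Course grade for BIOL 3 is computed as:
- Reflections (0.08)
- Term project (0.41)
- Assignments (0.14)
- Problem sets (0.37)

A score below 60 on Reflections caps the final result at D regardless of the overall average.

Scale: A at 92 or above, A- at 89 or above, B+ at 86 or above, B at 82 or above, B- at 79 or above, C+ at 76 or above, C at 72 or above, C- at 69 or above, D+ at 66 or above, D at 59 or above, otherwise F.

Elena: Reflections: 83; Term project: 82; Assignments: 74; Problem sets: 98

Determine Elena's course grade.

Reflections score 83 ≥ 60: minimum met.
Weighted total:
  Reflections 83 × 0.08 = 6.64
  Term project 82 × 0.41 = 33.62
  Assignments 74 × 0.14 = 10.36
  Problem sets 98 × 0.37 = 36.26
Sum = 86.88
86.88 is ≥ 86 and < 89 → B+

B+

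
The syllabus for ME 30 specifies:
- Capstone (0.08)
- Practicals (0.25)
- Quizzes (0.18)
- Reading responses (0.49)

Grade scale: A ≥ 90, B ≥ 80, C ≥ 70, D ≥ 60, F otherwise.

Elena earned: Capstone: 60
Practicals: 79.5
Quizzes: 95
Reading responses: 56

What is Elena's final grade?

D

Weighted total:
  Capstone 60 × 0.08 = 4.8
  Practicals 79.5 × 0.25 = 19.875
  Quizzes 95 × 0.18 = 17.1
  Reading responses 56 × 0.49 = 27.44
Sum = 69.215
69.215 is ≥ 60 and < 70 → D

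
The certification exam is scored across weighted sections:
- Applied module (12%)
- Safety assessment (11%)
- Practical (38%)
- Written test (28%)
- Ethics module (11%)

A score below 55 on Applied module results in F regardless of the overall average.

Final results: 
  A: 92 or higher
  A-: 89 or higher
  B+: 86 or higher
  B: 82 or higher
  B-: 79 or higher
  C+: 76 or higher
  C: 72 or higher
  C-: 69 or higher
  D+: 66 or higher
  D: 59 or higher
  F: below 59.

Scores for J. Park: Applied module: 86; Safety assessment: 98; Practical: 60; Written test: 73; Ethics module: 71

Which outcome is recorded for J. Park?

Applied module score 86 ≥ 55: minimum met.
Weighted total:
  Applied module 86 × 0.12 = 10.32
  Safety assessment 98 × 0.11 = 10.78
  Practical 60 × 0.38 = 22.8
  Written test 73 × 0.28 = 20.44
  Ethics module 71 × 0.11 = 7.81
Sum = 72.15
72.15 is ≥ 72 and < 76 → C

C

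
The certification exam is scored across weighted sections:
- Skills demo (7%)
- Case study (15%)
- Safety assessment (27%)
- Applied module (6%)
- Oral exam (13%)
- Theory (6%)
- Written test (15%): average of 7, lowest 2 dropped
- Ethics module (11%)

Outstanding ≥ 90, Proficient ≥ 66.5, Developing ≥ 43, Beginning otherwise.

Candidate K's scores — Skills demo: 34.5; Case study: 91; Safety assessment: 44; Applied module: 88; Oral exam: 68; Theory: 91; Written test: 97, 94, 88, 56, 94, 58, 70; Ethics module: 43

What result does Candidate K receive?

Developing

Written test: drop 56, 58 → average of remaining 5 = 443/5 = 88.6
Weighted total:
  Skills demo 34.5 × 0.07 = 2.415
  Case study 91 × 0.15 = 13.65
  Safety assessment 44 × 0.27 = 11.88
  Applied module 88 × 0.06 = 5.28
  Oral exam 68 × 0.13 = 8.84
  Theory 91 × 0.06 = 5.46
  Written test 88.6 × 0.15 = 13.29
  Ethics module 43 × 0.11 = 4.73
Sum = 65.545
65.545 is ≥ 43 and < 66.5 → Developing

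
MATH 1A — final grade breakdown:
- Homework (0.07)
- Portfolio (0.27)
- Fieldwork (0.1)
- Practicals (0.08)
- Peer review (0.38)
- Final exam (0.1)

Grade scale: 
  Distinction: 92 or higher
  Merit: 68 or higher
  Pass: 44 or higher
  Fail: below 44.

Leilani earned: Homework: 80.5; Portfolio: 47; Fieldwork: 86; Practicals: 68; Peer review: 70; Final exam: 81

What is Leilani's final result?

Weighted total:
  Homework 80.5 × 0.07 = 5.635
  Portfolio 47 × 0.27 = 12.69
  Fieldwork 86 × 0.1 = 8.6
  Practicals 68 × 0.08 = 5.44
  Peer review 70 × 0.38 = 26.6
  Final exam 81 × 0.1 = 8.1
Sum = 67.065
67.065 is ≥ 44 and < 68 → Pass

Pass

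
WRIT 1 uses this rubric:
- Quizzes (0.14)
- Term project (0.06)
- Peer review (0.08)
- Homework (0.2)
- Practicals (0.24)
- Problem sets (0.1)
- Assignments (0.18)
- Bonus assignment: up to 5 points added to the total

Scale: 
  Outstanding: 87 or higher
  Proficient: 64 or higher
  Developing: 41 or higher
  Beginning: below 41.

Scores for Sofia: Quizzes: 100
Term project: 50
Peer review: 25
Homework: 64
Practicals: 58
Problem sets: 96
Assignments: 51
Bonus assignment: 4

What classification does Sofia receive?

Weighted total:
  Quizzes 100 × 0.14 = 14
  Term project 50 × 0.06 = 3
  Peer review 25 × 0.08 = 2
  Homework 64 × 0.2 = 12.8
  Practicals 58 × 0.24 = 13.92
  Problem sets 96 × 0.1 = 9.6
  Assignments 51 × 0.18 = 9.18
Sum = 64.5
Bonus assignment: 64.5 + 4 = 68.5
68.5 is ≥ 64 and < 87 → Proficient

Proficient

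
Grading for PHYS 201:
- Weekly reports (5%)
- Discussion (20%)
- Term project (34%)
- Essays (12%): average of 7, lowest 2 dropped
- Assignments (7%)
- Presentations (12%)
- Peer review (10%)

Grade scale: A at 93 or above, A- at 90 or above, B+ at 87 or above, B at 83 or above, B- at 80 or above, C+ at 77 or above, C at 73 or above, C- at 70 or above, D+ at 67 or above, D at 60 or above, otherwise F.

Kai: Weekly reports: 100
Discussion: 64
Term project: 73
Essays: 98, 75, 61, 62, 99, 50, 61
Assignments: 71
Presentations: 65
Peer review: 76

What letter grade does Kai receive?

C-

Essays: drop 50, 61 → average of remaining 5 = 395/5 = 79
Weighted total:
  Weekly reports 100 × 0.05 = 5
  Discussion 64 × 0.2 = 12.8
  Term project 73 × 0.34 = 24.82
  Essays 79 × 0.12 = 9.48
  Assignments 71 × 0.07 = 4.97
  Presentations 65 × 0.12 = 7.8
  Peer review 76 × 0.1 = 7.6
Sum = 72.47
72.47 is ≥ 70 and < 73 → C-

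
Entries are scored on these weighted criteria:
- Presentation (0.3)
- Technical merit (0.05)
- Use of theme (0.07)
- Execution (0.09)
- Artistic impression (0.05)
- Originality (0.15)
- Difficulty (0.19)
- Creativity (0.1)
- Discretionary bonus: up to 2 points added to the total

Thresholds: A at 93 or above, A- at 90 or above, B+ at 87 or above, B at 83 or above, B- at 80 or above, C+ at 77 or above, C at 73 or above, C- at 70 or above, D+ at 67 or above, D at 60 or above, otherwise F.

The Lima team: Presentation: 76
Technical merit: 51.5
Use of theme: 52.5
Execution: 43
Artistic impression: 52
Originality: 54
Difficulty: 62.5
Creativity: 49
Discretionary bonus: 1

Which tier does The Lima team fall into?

D

Weighted total:
  Presentation 76 × 0.3 = 22.8
  Technical merit 51.5 × 0.05 = 2.575
  Use of theme 52.5 × 0.07 = 3.675
  Execution 43 × 0.09 = 3.87
  Artistic impression 52 × 0.05 = 2.6
  Originality 54 × 0.15 = 8.1
  Difficulty 62.5 × 0.19 = 11.875
  Creativity 49 × 0.1 = 4.9
Sum = 60.395
Discretionary bonus: 60.395 + 1 = 61.395
61.395 is ≥ 60 and < 67 → D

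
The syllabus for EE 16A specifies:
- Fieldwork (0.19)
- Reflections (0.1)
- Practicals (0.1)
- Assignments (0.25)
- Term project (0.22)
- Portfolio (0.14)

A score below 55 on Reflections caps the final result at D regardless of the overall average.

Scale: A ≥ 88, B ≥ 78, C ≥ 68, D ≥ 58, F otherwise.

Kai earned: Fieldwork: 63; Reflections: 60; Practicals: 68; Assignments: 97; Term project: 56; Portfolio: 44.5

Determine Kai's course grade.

Reflections score 60 ≥ 55: minimum met.
Weighted total:
  Fieldwork 63 × 0.19 = 11.97
  Reflections 60 × 0.1 = 6
  Practicals 68 × 0.1 = 6.8
  Assignments 97 × 0.25 = 24.25
  Term project 56 × 0.22 = 12.32
  Portfolio 44.5 × 0.14 = 6.23
Sum = 67.57
67.57 is ≥ 58 and < 68 → D

D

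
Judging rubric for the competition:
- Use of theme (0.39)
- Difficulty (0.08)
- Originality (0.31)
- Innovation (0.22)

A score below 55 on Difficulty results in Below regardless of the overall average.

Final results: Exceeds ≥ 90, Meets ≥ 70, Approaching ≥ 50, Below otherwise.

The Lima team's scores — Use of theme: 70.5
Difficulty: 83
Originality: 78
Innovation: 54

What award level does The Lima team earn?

Difficulty score 83 ≥ 55: minimum met.
Weighted total:
  Use of theme 70.5 × 0.39 = 27.495
  Difficulty 83 × 0.08 = 6.64
  Originality 78 × 0.31 = 24.18
  Innovation 54 × 0.22 = 11.88
Sum = 70.195
70.195 is ≥ 70 and < 90 → Meets

Meets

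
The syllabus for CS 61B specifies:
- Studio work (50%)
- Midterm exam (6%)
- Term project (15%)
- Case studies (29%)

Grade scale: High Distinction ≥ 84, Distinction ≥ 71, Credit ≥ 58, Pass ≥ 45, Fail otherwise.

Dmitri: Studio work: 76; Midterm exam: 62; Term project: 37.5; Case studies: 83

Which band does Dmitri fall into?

Weighted total:
  Studio work 76 × 0.5 = 38
  Midterm exam 62 × 0.06 = 3.72
  Term project 37.5 × 0.15 = 5.625
  Case studies 83 × 0.29 = 24.07
Sum = 71.415
71.415 is ≥ 71 and < 84 → Distinction

Distinction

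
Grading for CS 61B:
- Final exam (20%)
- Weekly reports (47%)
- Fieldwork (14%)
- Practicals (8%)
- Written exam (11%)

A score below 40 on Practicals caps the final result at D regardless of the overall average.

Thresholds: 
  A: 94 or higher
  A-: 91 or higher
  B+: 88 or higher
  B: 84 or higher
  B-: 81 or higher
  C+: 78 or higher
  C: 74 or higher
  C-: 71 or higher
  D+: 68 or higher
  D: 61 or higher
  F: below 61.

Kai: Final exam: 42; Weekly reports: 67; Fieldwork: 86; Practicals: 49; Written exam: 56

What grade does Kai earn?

Practicals score 49 ≥ 40: minimum met.
Weighted total:
  Final exam 42 × 0.2 = 8.4
  Weekly reports 67 × 0.47 = 31.49
  Fieldwork 86 × 0.14 = 12.04
  Practicals 49 × 0.08 = 3.92
  Written exam 56 × 0.11 = 6.16
Sum = 62.01
62.01 is ≥ 61 and < 68 → D

D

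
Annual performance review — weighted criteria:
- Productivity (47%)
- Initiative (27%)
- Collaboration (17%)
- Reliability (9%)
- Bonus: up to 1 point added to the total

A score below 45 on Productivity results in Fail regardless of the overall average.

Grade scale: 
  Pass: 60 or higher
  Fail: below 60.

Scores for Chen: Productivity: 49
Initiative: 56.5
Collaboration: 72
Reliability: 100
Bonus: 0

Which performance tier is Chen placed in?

Fail

Productivity score 49 ≥ 45: minimum met.
Weighted total:
  Productivity 49 × 0.47 = 23.03
  Initiative 56.5 × 0.27 = 15.255
  Collaboration 72 × 0.17 = 12.24
  Reliability 100 × 0.09 = 9
Sum = 59.525
Bonus: 59.525 + 0 = 59.525
59.525 < 60 → Fail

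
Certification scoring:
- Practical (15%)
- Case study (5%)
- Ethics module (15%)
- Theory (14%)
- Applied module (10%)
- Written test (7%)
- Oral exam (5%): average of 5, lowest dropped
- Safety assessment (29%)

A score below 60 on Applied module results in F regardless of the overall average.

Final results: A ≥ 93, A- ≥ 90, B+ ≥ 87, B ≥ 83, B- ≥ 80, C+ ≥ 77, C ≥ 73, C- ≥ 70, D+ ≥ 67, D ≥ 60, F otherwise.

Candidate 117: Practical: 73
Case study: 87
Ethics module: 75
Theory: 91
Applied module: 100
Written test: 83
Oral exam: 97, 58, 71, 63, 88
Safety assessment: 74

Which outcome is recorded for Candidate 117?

B-

Oral exam: drop 58 → average of remaining 4 = 319/4 = 79.75
Applied module score 100 ≥ 60: minimum met.
Weighted total:
  Practical 73 × 0.15 = 10.95
  Case study 87 × 0.05 = 4.35
  Ethics module 75 × 0.15 = 11.25
  Theory 91 × 0.14 = 12.74
  Applied module 100 × 0.1 = 10
  Written test 83 × 0.07 = 5.81
  Oral exam 79.75 × 0.05 = 3.9875
  Safety assessment 74 × 0.29 = 21.46
Sum = 80.5475
80.5475 is ≥ 80 and < 83 → B-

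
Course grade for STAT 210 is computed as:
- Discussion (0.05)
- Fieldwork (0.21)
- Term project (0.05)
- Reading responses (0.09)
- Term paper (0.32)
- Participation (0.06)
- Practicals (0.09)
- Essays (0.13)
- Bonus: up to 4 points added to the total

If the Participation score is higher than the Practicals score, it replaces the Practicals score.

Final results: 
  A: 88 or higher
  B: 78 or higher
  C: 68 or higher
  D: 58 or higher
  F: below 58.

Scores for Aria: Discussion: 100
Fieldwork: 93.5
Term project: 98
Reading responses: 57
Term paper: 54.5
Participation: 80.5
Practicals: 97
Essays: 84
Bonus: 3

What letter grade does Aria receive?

B

Participation (80.5) ≤ Practicals (97), so Practicals stays at 97.
Weighted total:
  Discussion 100 × 0.05 = 5
  Fieldwork 93.5 × 0.21 = 19.635
  Term project 98 × 0.05 = 4.9
  Reading responses 57 × 0.09 = 5.13
  Term paper 54.5 × 0.32 = 17.44
  Participation 80.5 × 0.06 = 4.83
  Practicals 97 × 0.09 = 8.73
  Essays 84 × 0.13 = 10.92
Sum = 76.585
Bonus: 76.585 + 3 = 79.585
79.585 is ≥ 78 and < 88 → B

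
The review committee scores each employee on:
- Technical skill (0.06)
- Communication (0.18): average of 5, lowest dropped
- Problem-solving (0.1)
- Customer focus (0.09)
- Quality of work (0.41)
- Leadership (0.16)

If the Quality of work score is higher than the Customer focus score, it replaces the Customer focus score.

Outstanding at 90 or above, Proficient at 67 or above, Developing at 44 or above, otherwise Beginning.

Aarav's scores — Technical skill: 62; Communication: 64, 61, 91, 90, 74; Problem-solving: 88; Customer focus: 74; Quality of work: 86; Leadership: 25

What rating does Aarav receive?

Communication: drop 61 → average of remaining 4 = 319/4 = 79.75
Quality of work (86) > Customer focus (74), so Customer focus counts as 86.
Weighted total:
  Technical skill 62 × 0.06 = 3.72
  Communication 79.75 × 0.18 = 14.355
  Problem-solving 88 × 0.1 = 8.8
  Customer focus 86 × 0.09 = 7.74
  Quality of work 86 × 0.41 = 35.26
  Leadership 25 × 0.16 = 4
Sum = 73.875
73.875 is ≥ 67 and < 90 → Proficient

Proficient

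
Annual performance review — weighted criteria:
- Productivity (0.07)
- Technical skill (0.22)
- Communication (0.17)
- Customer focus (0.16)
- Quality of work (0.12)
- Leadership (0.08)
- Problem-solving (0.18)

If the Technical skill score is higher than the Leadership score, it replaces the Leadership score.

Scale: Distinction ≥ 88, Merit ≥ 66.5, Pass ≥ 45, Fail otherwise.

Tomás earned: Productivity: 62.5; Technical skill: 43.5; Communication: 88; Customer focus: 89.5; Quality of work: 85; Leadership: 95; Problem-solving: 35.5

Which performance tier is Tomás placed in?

Technical skill (43.5) ≤ Leadership (95), so Leadership stays at 95.
Weighted total:
  Productivity 62.5 × 0.07 = 4.375
  Technical skill 43.5 × 0.22 = 9.57
  Communication 88 × 0.17 = 14.96
  Customer focus 89.5 × 0.16 = 14.32
  Quality of work 85 × 0.12 = 10.2
  Leadership 95 × 0.08 = 7.6
  Problem-solving 35.5 × 0.18 = 6.39
Sum = 67.415
67.415 is ≥ 66.5 and < 88 → Merit

Merit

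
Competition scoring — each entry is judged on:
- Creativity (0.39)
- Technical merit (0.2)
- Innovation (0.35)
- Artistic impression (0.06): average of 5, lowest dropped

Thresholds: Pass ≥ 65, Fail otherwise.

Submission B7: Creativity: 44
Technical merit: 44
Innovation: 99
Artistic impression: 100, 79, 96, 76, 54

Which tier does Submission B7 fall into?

Artistic impression: drop 54 → average of remaining 4 = 351/4 = 87.75
Weighted total:
  Creativity 44 × 0.39 = 17.16
  Technical merit 44 × 0.2 = 8.8
  Innovation 99 × 0.35 = 34.65
  Artistic impression 87.75 × 0.06 = 5.265
Sum = 65.875
65.875 ≥ 65 → Pass

Pass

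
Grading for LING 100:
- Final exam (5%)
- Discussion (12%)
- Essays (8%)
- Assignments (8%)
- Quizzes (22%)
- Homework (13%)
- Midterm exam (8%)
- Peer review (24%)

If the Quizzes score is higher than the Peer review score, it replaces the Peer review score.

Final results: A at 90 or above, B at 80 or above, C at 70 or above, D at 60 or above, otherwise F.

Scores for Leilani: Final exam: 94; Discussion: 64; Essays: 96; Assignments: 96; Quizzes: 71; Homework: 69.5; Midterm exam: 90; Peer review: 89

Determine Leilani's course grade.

Quizzes (71) ≤ Peer review (89), so Peer review stays at 89.
Weighted total:
  Final exam 94 × 0.05 = 4.7
  Discussion 64 × 0.12 = 7.68
  Essays 96 × 0.08 = 7.68
  Assignments 96 × 0.08 = 7.68
  Quizzes 71 × 0.22 = 15.62
  Homework 69.5 × 0.13 = 9.035
  Midterm exam 90 × 0.08 = 7.2
  Peer review 89 × 0.24 = 21.36
Sum = 80.955
80.955 is ≥ 80 and < 90 → B

B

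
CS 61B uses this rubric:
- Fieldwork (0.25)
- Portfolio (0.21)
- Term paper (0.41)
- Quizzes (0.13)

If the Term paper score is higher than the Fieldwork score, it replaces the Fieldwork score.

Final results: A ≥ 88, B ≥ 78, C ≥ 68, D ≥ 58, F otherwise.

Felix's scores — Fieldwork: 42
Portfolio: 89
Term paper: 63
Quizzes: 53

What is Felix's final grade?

D

Term paper (63) > Fieldwork (42), so Fieldwork counts as 63.
Weighted total:
  Fieldwork 63 × 0.25 = 15.75
  Portfolio 89 × 0.21 = 18.69
  Term paper 63 × 0.41 = 25.83
  Quizzes 53 × 0.13 = 6.89
Sum = 67.16
67.16 is ≥ 58 and < 68 → D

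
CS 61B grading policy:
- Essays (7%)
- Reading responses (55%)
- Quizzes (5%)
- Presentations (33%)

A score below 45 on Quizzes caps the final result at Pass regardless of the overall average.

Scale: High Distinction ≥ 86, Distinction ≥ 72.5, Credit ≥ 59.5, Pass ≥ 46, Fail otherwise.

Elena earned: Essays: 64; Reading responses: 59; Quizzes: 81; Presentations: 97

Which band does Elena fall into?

Quizzes score 81 ≥ 45: minimum met.
Weighted total:
  Essays 64 × 0.07 = 4.48
  Reading responses 59 × 0.55 = 32.45
  Quizzes 81 × 0.05 = 4.05
  Presentations 97 × 0.33 = 32.01
Sum = 72.99
72.99 is ≥ 72.5 and < 86 → Distinction

Distinction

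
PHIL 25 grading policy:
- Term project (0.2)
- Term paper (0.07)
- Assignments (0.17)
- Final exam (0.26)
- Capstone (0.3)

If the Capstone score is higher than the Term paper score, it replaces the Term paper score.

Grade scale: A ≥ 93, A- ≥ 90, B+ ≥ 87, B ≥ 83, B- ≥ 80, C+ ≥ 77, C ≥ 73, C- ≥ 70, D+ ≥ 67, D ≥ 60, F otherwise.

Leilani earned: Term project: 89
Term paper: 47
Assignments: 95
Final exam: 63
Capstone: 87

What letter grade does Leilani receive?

B-

Capstone (87) > Term paper (47), so Term paper counts as 87.
Weighted total:
  Term project 89 × 0.2 = 17.8
  Term paper 87 × 0.07 = 6.09
  Assignments 95 × 0.17 = 16.15
  Final exam 63 × 0.26 = 16.38
  Capstone 87 × 0.3 = 26.1
Sum = 82.52
82.52 is ≥ 80 and < 83 → B-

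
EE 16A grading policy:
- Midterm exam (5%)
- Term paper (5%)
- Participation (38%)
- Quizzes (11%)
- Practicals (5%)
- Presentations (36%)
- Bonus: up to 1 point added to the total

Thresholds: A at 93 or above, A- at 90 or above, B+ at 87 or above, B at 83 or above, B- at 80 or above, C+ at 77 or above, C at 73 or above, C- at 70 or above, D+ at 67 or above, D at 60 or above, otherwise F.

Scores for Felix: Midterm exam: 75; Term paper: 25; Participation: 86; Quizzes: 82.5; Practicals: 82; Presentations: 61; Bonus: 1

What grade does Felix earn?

C

Weighted total:
  Midterm exam 75 × 0.05 = 3.75
  Term paper 25 × 0.05 = 1.25
  Participation 86 × 0.38 = 32.68
  Quizzes 82.5 × 0.11 = 9.075
  Practicals 82 × 0.05 = 4.1
  Presentations 61 × 0.36 = 21.96
Sum = 72.815
Bonus: 72.815 + 1 = 73.815
73.815 is ≥ 73 and < 77 → C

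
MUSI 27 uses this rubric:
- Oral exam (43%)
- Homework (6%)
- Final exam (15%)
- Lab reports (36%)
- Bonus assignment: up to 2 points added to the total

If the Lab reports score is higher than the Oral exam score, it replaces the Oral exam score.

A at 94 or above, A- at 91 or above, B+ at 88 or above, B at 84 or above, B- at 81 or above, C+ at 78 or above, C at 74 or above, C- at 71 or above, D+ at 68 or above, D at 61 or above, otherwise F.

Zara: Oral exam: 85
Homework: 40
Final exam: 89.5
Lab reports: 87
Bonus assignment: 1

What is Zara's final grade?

B

Lab reports (87) > Oral exam (85), so Oral exam counts as 87.
Weighted total:
  Oral exam 87 × 0.43 = 37.41
  Homework 40 × 0.06 = 2.4
  Final exam 89.5 × 0.15 = 13.425
  Lab reports 87 × 0.36 = 31.32
Sum = 84.555
Bonus assignment: 84.555 + 1 = 85.555
85.555 is ≥ 84 and < 88 → B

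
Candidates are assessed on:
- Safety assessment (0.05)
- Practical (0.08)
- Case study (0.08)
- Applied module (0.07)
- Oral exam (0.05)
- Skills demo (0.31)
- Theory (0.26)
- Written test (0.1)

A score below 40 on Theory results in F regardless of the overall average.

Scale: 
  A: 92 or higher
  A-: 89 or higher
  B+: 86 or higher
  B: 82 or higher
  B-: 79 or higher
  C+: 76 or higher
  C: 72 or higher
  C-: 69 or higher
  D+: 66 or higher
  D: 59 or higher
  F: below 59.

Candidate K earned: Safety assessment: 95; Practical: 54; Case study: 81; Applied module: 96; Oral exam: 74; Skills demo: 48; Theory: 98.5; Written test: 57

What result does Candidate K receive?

Theory score 98.5 ≥ 40: minimum met.
Weighted total:
  Safety assessment 95 × 0.05 = 4.75
  Practical 54 × 0.08 = 4.32
  Case study 81 × 0.08 = 6.48
  Applied module 96 × 0.07 = 6.72
  Oral exam 74 × 0.05 = 3.7
  Skills demo 48 × 0.31 = 14.88
  Theory 98.5 × 0.26 = 25.61
  Written test 57 × 0.1 = 5.7
Sum = 72.16
72.16 is ≥ 72 and < 76 → C

C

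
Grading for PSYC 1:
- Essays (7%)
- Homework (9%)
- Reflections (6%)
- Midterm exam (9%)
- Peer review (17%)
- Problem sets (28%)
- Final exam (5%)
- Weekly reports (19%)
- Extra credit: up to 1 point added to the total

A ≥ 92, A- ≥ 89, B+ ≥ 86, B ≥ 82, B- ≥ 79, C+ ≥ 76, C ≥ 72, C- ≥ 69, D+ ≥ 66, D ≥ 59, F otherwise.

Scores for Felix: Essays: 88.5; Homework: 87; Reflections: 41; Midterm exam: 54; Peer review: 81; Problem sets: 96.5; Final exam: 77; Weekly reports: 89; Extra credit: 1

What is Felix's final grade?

B

Weighted total:
  Essays 88.5 × 0.07 = 6.195
  Homework 87 × 0.09 = 7.83
  Reflections 41 × 0.06 = 2.46
  Midterm exam 54 × 0.09 = 4.86
  Peer review 81 × 0.17 = 13.77
  Problem sets 96.5 × 0.28 = 27.02
  Final exam 77 × 0.05 = 3.85
  Weekly reports 89 × 0.19 = 16.91
Sum = 82.895
Extra credit: 82.895 + 1 = 83.895
83.895 is ≥ 82 and < 86 → B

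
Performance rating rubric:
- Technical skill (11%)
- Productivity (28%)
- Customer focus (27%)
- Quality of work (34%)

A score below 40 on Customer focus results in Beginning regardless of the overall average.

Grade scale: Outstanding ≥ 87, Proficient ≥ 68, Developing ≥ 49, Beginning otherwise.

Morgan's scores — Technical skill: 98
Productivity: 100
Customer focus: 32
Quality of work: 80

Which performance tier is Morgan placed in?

Customer focus score 32 < 40: minimum not met.
Weighted total:
  Technical skill 98 × 0.11 = 10.78
  Productivity 100 × 0.28 = 28
  Customer focus 32 × 0.27 = 8.64
  Quality of work 80 × 0.34 = 27.2
Sum = 74.62
Because the Customer focus minimum was not met, the result is Beginning.

Beginning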